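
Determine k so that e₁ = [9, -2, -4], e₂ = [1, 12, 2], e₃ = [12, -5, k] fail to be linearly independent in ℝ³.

The vectors are dependent exactly when the determinant of the matrix with rows e₁, e₂, e₃ vanishes.
Cofactor expansion gives det = 110*k + 638.
This vanishes exactly when k = -29/5.

k = -29/5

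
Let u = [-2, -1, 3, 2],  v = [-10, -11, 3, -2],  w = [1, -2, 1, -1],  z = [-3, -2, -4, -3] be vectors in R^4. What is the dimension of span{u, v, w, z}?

dim = 3

Form the matrix with u, v, w, z as columns and reduce.
The echelon form has 3 nonzero rows, so the rank is 3.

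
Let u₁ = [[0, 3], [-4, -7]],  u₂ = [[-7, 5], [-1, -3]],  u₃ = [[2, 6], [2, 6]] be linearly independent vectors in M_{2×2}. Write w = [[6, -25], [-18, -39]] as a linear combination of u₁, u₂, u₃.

Identify each element with its coordinate vector in ℝ⁴ via {E₁₁, E₁₂, E₂₁, E₂₂}.
Set up the augmented matrix [u₁ | u₂ | u₃ | w] and row-reduce.
Row-reducing the augmented matrix gives the unique coefficients (α₁, α₂, α₃) = (3, -2, -4).

w = 3u₁ - 2u₂ - 4u₃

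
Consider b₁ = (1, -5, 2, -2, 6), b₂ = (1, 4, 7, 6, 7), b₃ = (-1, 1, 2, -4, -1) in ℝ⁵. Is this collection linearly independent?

linearly independent

Place the vectors as rows of a 3×5 matrix and reduce to echelon form.
The reduction yields 3 nonzero rows, so the rank is 3.
Since rank = 3 (the number of vectors), the set is linearly independent.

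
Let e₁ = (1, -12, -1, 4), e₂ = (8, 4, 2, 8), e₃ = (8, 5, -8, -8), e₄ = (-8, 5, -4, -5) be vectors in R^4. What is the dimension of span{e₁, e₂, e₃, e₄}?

Row-reduce the 4×4 matrix with these as rows.
Reduction leaves 4 leading entries, giving rank 4.

dim = 4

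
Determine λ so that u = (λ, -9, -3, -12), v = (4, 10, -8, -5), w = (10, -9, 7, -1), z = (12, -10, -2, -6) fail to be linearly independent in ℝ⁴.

The vectors are dependent exactly when the determinant of the matrix with rows u, v, w, z vanishes.
The determinant works out to 13728 - 528*λ.
Solving 13728 - 528*λ = 0 yields λ = 26.

λ = 26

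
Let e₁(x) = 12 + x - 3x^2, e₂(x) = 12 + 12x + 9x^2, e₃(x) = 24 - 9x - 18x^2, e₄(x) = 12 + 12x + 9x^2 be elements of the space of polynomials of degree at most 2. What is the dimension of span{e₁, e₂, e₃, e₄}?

Use coordinates relative to {1, x, x^2}.
Apply Gaussian elimination to the matrix whose rows are e₁, e₂, e₃, e₄.
There are 2 pivot columns, so rank = 2.
(With 4 elements in a 3-dimensional space the rank is at most 3.)

2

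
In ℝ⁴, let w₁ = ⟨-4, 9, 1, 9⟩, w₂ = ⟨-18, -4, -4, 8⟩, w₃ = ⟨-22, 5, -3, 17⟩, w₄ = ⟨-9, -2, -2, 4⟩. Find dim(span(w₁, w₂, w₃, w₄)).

Row-reduce the 4×4 matrix with these as rows.
The echelon form has 2 nonzero rows, so the rank is 2.

2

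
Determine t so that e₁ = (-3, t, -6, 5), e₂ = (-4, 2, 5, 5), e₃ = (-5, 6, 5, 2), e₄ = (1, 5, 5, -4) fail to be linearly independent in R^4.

t = -25/6

Place the vectors as rows of a 4×4 matrix; dependence ⇔ determinant zero.
The determinant works out to 120*t + 500.
Setting this to zero gives t = -25/6.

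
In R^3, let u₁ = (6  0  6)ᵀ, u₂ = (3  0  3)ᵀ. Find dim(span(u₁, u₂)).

1

Form the matrix with u₁, u₂ as columns and reduce.
There is 1 pivot column, so rank = 1.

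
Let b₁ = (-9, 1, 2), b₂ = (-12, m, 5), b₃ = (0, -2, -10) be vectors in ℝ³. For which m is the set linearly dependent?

The set is linearly dependent precisely when det[b₁; b₂; b₃] = 0.
The determinant works out to 90*m - 162.
This vanishes exactly when m = 9/5.

m = 9/5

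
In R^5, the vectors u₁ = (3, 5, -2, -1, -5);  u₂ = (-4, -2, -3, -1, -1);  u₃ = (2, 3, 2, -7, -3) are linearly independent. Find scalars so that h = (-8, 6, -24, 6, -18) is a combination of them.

Set up the augmented matrix [u₁ | u₂ | u₃ | h] and row-reduce.
Row-reducing the augmented matrix gives the unique coefficients (a₁, a₂, a₃) = (4, 4, -2).

h = 4u₁ + 4u₂ - 2u₃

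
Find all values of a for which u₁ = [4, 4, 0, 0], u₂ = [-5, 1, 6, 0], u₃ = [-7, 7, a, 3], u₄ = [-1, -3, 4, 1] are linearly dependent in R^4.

Place the vectors as rows of a 4×4 matrix; dependence ⇔ determinant zero.
The determinant works out to 24*a - 768.
This vanishes exactly when a = 32.

a = 32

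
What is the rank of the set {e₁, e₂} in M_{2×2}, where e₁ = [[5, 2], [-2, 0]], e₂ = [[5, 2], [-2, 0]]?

rank 1

Use coordinates relative to {E₁₁, E₁₂, E₂₁, E₂₂}.
Form the matrix with e₁, e₂ as columns and reduce.
There is 1 pivot column, so rank = 1.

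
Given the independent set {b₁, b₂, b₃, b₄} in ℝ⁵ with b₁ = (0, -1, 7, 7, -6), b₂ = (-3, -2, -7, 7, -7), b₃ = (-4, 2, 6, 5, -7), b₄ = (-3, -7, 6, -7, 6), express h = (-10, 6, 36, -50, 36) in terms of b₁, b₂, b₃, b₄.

Since b₁, b₂, b₃, b₄ are independent, the coefficients expressing h are uniquely determined by a linear system.
Back-substitution yields (c₁, …, c₄) = (-4, -4, 4, 2).

h = -4b₁ - 4b₂ + 4b₃ + 2b₄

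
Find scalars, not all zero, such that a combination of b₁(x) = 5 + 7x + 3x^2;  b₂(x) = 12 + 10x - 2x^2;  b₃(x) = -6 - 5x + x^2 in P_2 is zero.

Take coordinates with respect to {1, x, x^2}.
Set up α₁b₁ + … + α₃b₃ = 0 and solve the homogeneous system.
A generator of the null space is (0, 1, 2).

b₂ + 2b₃ = 0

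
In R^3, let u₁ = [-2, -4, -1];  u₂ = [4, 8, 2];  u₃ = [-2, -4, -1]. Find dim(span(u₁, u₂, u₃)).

Form the matrix with u₁, u₂, u₃ as columns and reduce.
Reduction leaves 1 leading entry, giving rank 1.

dim = 1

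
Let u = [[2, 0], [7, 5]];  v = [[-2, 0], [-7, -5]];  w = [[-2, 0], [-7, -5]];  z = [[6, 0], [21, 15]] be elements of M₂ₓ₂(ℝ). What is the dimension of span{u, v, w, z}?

Use coordinates relative to {E₁₁, E₁₂, E₂₁, E₂₂}.
Apply Gaussian elimination to the matrix whose rows are u, v, w, z.
Reduction leaves 1 leading entry, giving rank 1.

dim = 1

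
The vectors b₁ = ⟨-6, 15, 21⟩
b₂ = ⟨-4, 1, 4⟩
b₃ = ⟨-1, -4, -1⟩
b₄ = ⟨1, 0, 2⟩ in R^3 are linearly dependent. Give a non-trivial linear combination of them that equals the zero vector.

Solve the homogeneous system with b₁, b₂, b₃, b₄ as columns by row-reducing the coefficient matrix.
One solution (up to scaling) is (1, -3, 3, -3).

b₁ - 3b₂ + 3b₃ - 3b₄ = 0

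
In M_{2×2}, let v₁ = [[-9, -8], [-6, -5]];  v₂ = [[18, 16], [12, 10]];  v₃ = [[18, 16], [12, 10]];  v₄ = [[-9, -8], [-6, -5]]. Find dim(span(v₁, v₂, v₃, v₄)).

Represent each element by its coordinate vector in ℝ⁴.
Form the matrix with v₁, v₂, v₃, v₄ as columns and reduce.
There is 1 pivot column, so rank = 1.

1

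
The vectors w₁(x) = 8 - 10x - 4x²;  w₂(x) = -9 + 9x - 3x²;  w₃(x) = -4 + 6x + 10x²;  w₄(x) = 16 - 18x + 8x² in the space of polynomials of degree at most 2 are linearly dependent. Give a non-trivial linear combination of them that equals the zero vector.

3w₁ + 2w₃ - w₄ = 0

Pass to coordinate vectors relative to the basis {1, x, x²}.
Write the vectors as columns of a matrix and find a nonzero vector in its null space.
One solution (up to scaling) is (3, 0, 2, -1).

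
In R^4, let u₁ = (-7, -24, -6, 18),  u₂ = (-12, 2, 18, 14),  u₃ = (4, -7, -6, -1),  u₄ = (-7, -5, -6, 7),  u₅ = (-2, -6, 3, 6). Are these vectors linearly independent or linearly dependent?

linearly dependent

There are 5 vectors in a 4-dimensional space, so they cannot be linearly independent.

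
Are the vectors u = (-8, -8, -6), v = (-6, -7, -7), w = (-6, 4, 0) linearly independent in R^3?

The matrix [u|v|w] has determinant -164.
A nonzero determinant means the columns are linearly independent.

linearly independent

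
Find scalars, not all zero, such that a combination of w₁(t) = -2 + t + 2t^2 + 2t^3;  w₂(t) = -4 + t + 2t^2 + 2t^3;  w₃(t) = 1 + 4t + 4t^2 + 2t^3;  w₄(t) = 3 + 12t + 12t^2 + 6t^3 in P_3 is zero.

Write each element as a vector in ℝ⁴ using {1, t, …, t^3}.
Solve the homogeneous system with w₁, w₂, w₃, w₄ as columns by row-reducing the coefficient matrix.
One solution (up to scaling) is (0, 0, 3, -1).

3w₃ - w₄ = 0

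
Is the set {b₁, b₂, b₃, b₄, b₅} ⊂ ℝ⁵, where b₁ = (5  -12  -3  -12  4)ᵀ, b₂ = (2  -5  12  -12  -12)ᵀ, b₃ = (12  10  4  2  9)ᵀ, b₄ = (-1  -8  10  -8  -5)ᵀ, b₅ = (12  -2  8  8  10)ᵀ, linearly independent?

linearly independent

Place the vectors as rows of a 5×5 matrix and reduce to echelon form.
The reduction yields 5 nonzero rows, so the rank is 5.
Since rank = 5 (the number of vectors), the set is linearly independent.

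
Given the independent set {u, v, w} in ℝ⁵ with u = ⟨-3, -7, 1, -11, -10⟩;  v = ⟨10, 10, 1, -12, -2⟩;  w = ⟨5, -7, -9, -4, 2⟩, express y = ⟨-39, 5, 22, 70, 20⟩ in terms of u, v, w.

y = -2u - 3v - 3w

Set up the augmented matrix [u | v | w | y] and row-reduce.
Back-substitution yields (a₁, a₂, a₃) = (-2, -3, -3).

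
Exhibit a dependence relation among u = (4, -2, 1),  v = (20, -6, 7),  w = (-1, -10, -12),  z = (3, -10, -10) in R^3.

3u - v - 2w + 2z = 0

Write the vectors as columns of a matrix and find a nonzero vector in its null space.
A generator of the null space is (3, -1, -2, 2).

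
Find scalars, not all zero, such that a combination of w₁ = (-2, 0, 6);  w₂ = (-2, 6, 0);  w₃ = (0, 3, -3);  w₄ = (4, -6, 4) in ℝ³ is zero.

w₁ - w₂ + 2w₃ = 0

Solve the homogeneous system with w₁, w₂, w₃, w₄ as columns by row-reducing the coefficient matrix.
The free variable yields coefficients (1, -1, 2, 0) (any nonzero multiple also works).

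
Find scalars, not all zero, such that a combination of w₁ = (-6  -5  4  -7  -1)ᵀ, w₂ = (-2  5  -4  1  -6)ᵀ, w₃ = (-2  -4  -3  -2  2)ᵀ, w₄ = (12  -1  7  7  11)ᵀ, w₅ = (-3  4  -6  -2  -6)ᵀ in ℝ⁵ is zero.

w₁ + 2w₂ + w₃ + w₄ = 0

Solve the homogeneous system with w₁, w₂, w₃, w₄, w₅ as columns by row-reducing the coefficient matrix.
The free variable yields coefficients (1, 2, 1, 1, 0) (any nonzero multiple also works).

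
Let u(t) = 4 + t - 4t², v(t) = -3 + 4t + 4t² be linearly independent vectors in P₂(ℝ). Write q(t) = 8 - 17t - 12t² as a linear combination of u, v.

q = -u - 4v

Work in coordinates with respect to the standard basis {1, t, t²}.
Since u, v are independent, the coefficients expressing q are uniquely determined by a linear system.
Row-reducing the augmented matrix gives the unique coefficients (α₁, α₂) = (-1, -4).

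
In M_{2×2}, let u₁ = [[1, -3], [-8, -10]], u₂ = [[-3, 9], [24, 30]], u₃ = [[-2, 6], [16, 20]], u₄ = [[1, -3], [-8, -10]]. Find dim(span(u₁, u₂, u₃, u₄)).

dim = 1

Use coordinates relative to {E₁₁, E₁₂, E₂₁, E₂₂}.
Apply Gaussian elimination to the matrix whose rows are u₁, u₂, u₃, u₄.
The echelon form has 1 nonzero row, so the rank is 1.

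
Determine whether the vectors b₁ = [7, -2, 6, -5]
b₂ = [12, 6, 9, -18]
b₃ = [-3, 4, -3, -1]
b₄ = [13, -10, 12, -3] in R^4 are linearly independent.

Place the vectors as rows of a 4×4 matrix and reduce to echelon form.
The reduction yields 2 nonzero rows, so the rank is 2.
Since rank 2 < 4, the set is linearly dependent.

linearly dependent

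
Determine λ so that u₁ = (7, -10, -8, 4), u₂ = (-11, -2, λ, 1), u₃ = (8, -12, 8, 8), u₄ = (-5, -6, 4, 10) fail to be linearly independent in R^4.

The set is linearly dependent precisely when det[u₁; u₂; u₃; u₄] = 0.
Cofactor expansion gives det = -264*λ - 13200.
This vanishes exactly when λ = -50.

λ = -50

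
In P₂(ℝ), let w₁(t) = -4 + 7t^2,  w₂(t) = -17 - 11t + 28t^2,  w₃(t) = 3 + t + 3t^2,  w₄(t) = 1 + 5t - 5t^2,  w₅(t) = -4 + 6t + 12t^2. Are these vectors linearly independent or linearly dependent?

Write each element as a coordinate vector in ℝ³ using {1, t, t^2}.
There are 5 vectors in a 3-dimensional space, so they cannot be linearly independent.

linearly dependent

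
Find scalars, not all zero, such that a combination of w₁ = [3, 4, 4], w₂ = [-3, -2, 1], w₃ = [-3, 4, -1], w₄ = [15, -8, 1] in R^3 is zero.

2w₂ + 3w₃ + w₄ = 0

Set up α₁w₁ + … + α₄w₄ = 0 and solve the homogeneous system.
The free variable yields coefficients (0, 2, 3, 1) (any nonzero multiple also works).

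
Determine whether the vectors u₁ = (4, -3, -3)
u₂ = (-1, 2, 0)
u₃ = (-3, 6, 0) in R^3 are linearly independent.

linearly dependent

One vector is a scalar multiple of another, so the set is dependent.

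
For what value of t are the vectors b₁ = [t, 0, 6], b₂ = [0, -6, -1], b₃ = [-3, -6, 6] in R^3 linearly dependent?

The set is linearly dependent precisely when det[b₁; b₂; b₃] = 0.
Expanding, det = -42*t - 108.
This vanishes exactly when t = -18/7.

t = -18/7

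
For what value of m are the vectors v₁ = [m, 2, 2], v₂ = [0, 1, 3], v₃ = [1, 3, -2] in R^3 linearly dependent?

m = 4/11

Dependence holds iff the 3×3 matrix [v₁ v₂ v₃] is singular.
Cofactor expansion gives det = 4 - 11*m.
This vanishes exactly when m = 4/11.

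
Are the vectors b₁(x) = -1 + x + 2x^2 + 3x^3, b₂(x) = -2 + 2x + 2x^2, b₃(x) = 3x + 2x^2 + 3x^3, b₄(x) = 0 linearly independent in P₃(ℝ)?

Write each element as a coordinate vector in ℝ⁴ using {1, x, …, x^3}.
One of the vectors is the zero vector, so the set is linearly dependent.

linearly dependent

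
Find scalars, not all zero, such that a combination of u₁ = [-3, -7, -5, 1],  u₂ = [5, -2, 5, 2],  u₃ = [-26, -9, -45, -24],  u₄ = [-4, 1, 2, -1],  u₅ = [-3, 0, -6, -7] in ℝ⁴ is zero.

Set up α₁u₁ + … + α₅u₅ = 0 and solve the homogeneous system.
A generator of the null space is (2, -3, -1, -1, 3).

2u₁ - 3u₂ - u₃ - u₄ + 3u₅ = 0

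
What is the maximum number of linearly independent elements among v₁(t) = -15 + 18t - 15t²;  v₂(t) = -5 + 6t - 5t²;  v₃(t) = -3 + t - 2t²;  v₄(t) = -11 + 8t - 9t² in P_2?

Represent each element by its coordinate vector in ℝ³.
Form the matrix with v₁, v₂, v₃, v₄ as columns and reduce.
There are 2 pivot columns, so rank = 2.
(With 4 elements in a 3-dimensional space the rank is at most 3.)

2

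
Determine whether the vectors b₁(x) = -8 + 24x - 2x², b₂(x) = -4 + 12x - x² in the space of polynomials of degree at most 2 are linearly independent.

Write each element as a coordinate vector in ℝ³ using {1, x, x²}.
One vector is a scalar multiple of another, so the set is dependent.

linearly dependent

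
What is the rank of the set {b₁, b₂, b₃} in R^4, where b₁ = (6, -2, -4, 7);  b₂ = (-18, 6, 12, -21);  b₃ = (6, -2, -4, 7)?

rank 1

Apply Gaussian elimination to the matrix whose rows are b₁, b₂, b₃.
Reduction leaves 1 leading entry, giving rank 1.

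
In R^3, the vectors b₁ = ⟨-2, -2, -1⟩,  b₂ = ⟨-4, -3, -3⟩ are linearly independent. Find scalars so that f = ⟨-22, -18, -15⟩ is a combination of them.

f = 3b₁ + 4b₂

Set up the augmented matrix [b₁ | b₂ | f] and row-reduce.
Row-reducing the augmented matrix gives the unique coefficients (a₁, a₂) = (3, 4).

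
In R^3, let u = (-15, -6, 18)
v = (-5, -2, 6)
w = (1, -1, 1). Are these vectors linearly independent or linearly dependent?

linearly dependent

One vector is a scalar multiple of another, so the set is dependent.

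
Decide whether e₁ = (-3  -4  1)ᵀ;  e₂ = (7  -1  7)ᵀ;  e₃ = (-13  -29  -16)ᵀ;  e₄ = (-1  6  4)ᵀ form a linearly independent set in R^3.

linearly dependent

There are 4 vectors in a 3-dimensional space, so they cannot be linearly independent.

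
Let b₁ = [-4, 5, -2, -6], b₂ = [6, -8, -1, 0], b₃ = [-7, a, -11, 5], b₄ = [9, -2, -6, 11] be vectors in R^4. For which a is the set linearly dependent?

Place the vectors as rows of a 4×4 matrix; dependence ⇔ determinant zero.
Cofactor expansion gives det = 8112 - 338*a.
Solving 8112 - 338*a = 0 yields a = 24.

a = 24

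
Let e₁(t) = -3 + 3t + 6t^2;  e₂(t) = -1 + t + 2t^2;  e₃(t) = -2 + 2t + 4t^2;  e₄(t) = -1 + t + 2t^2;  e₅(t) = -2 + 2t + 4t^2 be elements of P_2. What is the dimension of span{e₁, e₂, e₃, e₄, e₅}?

Pass to coordinate vectors with respect to the basis {1, t, t^2}.
Put the 3×5 matrix [e₁|e₂|e₃|e₄|e₅] into echelon form.
Reduction leaves 1 leading entry, giving rank 1.
(With 5 elements in a 3-dimensional space the rank is at most 3.)

dim = 1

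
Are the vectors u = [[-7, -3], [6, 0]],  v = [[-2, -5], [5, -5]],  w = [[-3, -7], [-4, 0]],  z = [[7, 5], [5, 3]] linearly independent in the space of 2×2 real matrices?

Write each element as a coordinate vector in ℝ⁴ using {E₁₁, E₁₂, E₂₁, E₂₂}.
Row-reduce the matrix whose columns are u, v, w, z.
The reduction yields 4 nonzero rows, so the rank is 4.
Since rank = 4 (the number of vectors), the set is linearly independent.

linearly independent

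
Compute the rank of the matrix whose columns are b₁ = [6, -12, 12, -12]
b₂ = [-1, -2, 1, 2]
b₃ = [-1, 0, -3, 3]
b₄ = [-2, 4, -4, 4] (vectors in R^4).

rank 3

Apply Gaussian elimination to the matrix whose rows are b₁, b₂, b₃, b₄.
Reduction leaves 3 leading entries, giving rank 3.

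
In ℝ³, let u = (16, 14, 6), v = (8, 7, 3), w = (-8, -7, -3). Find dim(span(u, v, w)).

dim = 1

Form the matrix with u, v, w as columns and reduce.
The echelon form has 1 nonzero row, so the rank is 1.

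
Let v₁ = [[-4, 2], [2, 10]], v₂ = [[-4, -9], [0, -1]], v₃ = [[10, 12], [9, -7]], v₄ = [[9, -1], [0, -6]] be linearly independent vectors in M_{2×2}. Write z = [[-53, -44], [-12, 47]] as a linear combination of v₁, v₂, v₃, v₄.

z = 3v₁ + 3v₂ - 2v₃ - v₄

Work in coordinates with respect to the standard basis {E₁₁, E₁₂, E₂₁, E₂₂}.
Set up the augmented matrix [v₁ | v₂ | v₃ | v₄ | z] and row-reduce.
The system has the unique solution (a₁, …, a₄) = (3, 3, -2, -1).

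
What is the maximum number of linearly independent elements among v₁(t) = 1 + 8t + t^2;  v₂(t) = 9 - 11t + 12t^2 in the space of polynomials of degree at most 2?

Use coordinates relative to {1, t, t^2}.
Form the matrix with v₁, v₂ as columns and reduce.
Exactly 2 pivots survive; hence the rank is 2.

2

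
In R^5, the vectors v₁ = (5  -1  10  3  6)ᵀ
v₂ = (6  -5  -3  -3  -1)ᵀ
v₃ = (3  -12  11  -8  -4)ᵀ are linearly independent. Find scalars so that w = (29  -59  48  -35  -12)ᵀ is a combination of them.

w = v₁ + 2v₂ + 4v₃

Since v₁, v₂, v₃ are independent, the coefficients expressing w are uniquely determined by a linear system.
Row-reducing the augmented matrix gives the unique coefficients (α₁, α₂, α₃) = (1, 2, 4).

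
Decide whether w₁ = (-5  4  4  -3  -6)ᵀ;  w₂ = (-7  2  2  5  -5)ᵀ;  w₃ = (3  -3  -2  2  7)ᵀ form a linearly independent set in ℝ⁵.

linearly independent

Place the vectors as rows of a 3×5 matrix and reduce to echelon form.
The reduction yields 3 nonzero rows, so the rank is 3.
Since rank = 3 (the number of vectors), the set is linearly independent.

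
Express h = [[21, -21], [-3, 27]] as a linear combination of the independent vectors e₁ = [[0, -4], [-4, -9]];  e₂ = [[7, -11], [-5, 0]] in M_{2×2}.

Work in coordinates with respect to the standard basis {E₁₁, E₁₂, E₂₁, E₂₂}.
Set up the augmented matrix [e₁ | e₂ | h] and row-reduce.
Row-reducing the augmented matrix gives the unique coefficients (a₁, a₂) = (-3, 3).

h = -3e₁ + 3e₂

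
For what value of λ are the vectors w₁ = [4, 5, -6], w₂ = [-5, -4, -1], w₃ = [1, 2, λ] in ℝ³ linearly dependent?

Dependence holds iff the 3×3 matrix [w₁ w₂ w₃] is singular.
Cofactor expansion gives det = 9*λ + 39.
Setting this to zero gives λ = -13/3.

λ = -13/3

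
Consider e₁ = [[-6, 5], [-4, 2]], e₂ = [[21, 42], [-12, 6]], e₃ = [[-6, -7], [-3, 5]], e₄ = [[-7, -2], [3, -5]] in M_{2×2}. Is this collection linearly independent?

linearly dependent

Take coordinates with respect to the standard basis {E₁₁, E₁₂, E₂₁, E₂₂}.
Row-reduce the matrix whose columns are e₁, e₂, e₃, e₄.
The reduction yields 3 nonzero rows, so the rank is 3.
Since rank 3 < 4, the set is linearly dependent.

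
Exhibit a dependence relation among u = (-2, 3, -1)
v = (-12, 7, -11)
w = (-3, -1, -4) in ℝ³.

Write the vectors as columns of a matrix and find a nonzero vector in its null space.
One solution (up to scaling) is (3, -1, 2).

3u - v + 2w = 0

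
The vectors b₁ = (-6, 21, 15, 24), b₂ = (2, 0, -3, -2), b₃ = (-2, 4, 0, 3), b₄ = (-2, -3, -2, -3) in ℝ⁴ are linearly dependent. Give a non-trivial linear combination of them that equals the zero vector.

b₁ + 3b₂ - 3b₃ + 3b₄ = 0

Write the vectors as columns of a matrix and find a nonzero vector in its null space.
The free variable yields coefficients (1, 3, -3, 3) (any nonzero multiple also works).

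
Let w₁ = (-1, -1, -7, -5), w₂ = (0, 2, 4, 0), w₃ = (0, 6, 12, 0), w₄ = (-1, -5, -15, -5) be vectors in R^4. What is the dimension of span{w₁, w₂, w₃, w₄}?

dim = 2

Apply Gaussian elimination to the matrix whose rows are w₁, w₂, w₃, w₄.
Reduction leaves 2 leading entries, giving rank 2.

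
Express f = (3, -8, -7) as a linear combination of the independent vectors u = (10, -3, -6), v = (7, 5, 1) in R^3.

f = u - v

Solve the system with u, v as columns and f as the right-hand side.
Back-substitution yields (α₁, α₂) = (1, -1).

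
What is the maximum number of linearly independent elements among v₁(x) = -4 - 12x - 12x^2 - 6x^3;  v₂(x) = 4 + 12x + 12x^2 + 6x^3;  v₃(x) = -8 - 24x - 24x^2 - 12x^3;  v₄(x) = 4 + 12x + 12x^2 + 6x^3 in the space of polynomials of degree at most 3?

Use coordinates relative to {1, x, …, x^3}.
Form the matrix with v₁, v₂, v₃, v₄ as columns and reduce.
Reduction leaves 1 leading entry, giving rank 1.

1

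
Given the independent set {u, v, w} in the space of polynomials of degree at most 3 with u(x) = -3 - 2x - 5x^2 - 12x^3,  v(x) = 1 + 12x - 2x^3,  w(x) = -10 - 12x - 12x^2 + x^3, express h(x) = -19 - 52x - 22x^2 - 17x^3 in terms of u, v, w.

Work in coordinates with respect to the standard basis {1, x, …, x^3}.
Since u, v, w are independent, the coefficients expressing h are uniquely determined by a linear system.
The system has the unique solution (a₁, a₂, a₃) = (2, -3, 1).

h = 2u - 3v + w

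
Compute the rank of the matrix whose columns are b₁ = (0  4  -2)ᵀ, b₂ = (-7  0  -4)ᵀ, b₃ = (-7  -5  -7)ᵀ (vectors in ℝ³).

Form the matrix with b₁, b₂, b₃ as columns and reduce.
Exactly 3 pivots survive; hence the rank is 3.

rank 3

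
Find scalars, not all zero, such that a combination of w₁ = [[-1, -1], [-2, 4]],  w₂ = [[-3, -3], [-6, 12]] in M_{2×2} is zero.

3w₁ - w₂ = 0

Take coordinates with respect to {E₁₁, E₁₂, E₂₁, E₂₂}.
Write the vectors as columns of a matrix and find a nonzero vector in its null space.
A generator of the null space is (3, -1).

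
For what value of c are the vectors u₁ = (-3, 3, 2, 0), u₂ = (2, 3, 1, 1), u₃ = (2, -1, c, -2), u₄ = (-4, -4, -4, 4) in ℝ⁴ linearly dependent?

c = 2/7

Dependence holds iff the 4×4 matrix [u₁ u₂ u₃ u₄] is singular.
Cofactor expansion gives det = 24 - 84*c.
Setting this to zero gives c = 2/7.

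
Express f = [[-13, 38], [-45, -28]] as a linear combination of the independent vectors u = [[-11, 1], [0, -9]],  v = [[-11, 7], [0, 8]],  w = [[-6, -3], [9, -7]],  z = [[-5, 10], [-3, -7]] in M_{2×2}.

f = 3u - v - 4w + 3z

Work in coordinates with respect to the standard basis {E₁₁, E₁₂, E₂₁, E₂₂}.
Solve the system with u, v, w, z as columns and f as the right-hand side.
Back-substitution yields (a₁, …, a₄) = (3, -1, -4, 3).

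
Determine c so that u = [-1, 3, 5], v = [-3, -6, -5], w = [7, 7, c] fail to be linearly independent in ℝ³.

Dependence holds iff the 3×3 matrix [u v w] is singular.
Expanding, det = 15*c - 35.
Solving 15*c - 35 = 0 yields c = 7/3.

c = 7/3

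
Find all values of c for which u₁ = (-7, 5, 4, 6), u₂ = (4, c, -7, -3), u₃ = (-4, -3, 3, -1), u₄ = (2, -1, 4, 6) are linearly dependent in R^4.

The set is linearly dependent precisely when det[u₁; u₂; u₃; u₄] = 0.
Expanding, det = 954 - 198*c.
This vanishes exactly when c = 53/11.

c = 53/11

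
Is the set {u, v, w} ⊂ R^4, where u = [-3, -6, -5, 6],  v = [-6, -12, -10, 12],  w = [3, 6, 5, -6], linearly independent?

linearly dependent

Place the vectors as rows of a 3×4 matrix and reduce to echelon form.
The reduction yields 1 nonzero row, so the rank is 1.
Since rank 1 < 3, the set is linearly dependent.
Indeed 2u - v = 0.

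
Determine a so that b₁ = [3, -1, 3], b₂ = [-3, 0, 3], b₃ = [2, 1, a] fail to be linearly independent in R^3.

a = -8

The set is linearly dependent precisely when det[b₁; b₂; b₃] = 0.
The determinant works out to -3*a - 24.
Solving -3*a - 24 = 0 yields a = -8.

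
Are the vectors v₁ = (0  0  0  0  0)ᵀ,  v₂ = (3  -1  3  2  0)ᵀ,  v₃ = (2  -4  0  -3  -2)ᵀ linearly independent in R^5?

One of the vectors is the zero vector, so the set is linearly dependent.

linearly dependent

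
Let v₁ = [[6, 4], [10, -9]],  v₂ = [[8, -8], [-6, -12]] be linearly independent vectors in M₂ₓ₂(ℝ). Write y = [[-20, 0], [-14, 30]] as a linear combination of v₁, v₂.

y = -2v₁ - v₂

Identify each element with its coordinate vector in ℝ⁴ via {E₁₁, E₁₂, E₂₁, E₂₂}.
Since v₁, v₂ are independent, the coefficients expressing y are uniquely determined by a linear system.
Row-reducing the augmented matrix gives the unique coefficients (c₁, c₂) = (-2, -1).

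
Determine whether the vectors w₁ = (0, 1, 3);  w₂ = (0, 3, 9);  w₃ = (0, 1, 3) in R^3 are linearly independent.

One vector is a scalar multiple of another, so the set is dependent.

linearly dependent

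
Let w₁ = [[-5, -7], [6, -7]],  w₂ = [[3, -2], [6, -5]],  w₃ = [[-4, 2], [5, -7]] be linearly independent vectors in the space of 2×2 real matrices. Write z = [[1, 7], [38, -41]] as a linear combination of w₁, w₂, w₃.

Identify each element with its coordinate vector in ℝ⁴ via {E₁₁, E₁₂, E₂₁, E₂₂}.
Write z = c₁w₁ + … + c₃w₃ and equate components.
Row-reducing the augmented matrix gives the unique coefficients (c₁, c₂, c₃) = (-1, 4, 4).

z = -w₁ + 4w₂ + 4w₃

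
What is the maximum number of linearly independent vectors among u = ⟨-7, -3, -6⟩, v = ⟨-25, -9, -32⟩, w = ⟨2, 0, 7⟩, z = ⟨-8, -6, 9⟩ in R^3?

2

Form the matrix with u, v, w, z as columns and reduce.
There are 2 pivot columns, so rank = 2.
(With 4 elements in a 3-dimensional space the rank is at most 3.)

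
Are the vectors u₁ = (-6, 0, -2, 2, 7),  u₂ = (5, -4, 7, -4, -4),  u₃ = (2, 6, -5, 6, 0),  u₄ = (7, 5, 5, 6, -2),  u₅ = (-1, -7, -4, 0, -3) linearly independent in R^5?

Row-reduce the matrix whose columns are u₁, u₂, u₃, u₄, u₅.
The reduction yields 5 nonzero rows, so the rank is 5.
Since rank = 5 (the number of vectors), the set is linearly independent.

linearly independent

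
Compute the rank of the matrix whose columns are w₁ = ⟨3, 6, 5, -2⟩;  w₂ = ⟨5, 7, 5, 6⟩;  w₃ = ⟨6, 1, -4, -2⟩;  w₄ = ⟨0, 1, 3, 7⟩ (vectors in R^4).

rank 4

Form the matrix with w₁, w₂, w₃, w₄ as columns and reduce.
Exactly 4 pivots survive; hence the rank is 4.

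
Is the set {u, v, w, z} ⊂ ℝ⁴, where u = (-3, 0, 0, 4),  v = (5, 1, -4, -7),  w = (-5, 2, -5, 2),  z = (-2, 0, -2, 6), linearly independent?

The matrix [u|v|w|z] has determinant -6.
A nonzero determinant means the columns are linearly independent.

linearly independent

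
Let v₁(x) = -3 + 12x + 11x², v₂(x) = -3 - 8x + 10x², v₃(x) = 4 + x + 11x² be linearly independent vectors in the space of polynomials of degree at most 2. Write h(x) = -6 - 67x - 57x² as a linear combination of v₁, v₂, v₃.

Work in coordinates with respect to the standard basis {1, x, x²}.
Solve the system with v₁, v₂, v₃ as columns and h as the right-hand side.
Row-reducing the augmented matrix gives the unique coefficients (a₁, a₂, a₃) = (-4, 2, -3).

h = -4v₁ + 2v₂ - 3v₃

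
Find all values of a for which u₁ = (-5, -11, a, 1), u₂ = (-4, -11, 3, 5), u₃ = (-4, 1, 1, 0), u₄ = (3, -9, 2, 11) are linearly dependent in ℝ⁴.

a = 28/11

The vectors are dependent exactly when the determinant of the matrix with rows u₁, u₂, u₃, u₄ vanishes.
Cofactor expansion gives det = 924 - 363*a.
Solving 924 - 363*a = 0 yields a = 28/11.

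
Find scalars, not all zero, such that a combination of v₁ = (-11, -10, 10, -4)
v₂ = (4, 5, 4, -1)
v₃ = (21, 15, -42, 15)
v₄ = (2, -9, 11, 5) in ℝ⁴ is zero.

Write the vectors as columns of a matrix and find a nonzero vector in its null space.
A generator of the null space is (3, 3, 1, 0).

3v₁ + 3v₂ + v₃ = 0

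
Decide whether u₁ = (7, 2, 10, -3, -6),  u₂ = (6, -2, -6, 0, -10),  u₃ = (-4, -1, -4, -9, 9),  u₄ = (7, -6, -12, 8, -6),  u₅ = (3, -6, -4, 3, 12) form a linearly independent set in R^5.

Row-reduce the matrix whose columns are u₁, u₂, u₃, u₄, u₅.
The reduction yields 5 nonzero rows, so the rank is 5.
Since rank = 5 (the number of vectors), the set is linearly independent.

linearly independent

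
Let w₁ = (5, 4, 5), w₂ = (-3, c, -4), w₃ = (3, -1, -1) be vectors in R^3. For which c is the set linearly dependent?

Dependence holds iff the 3×3 matrix [w₁ w₂ w₃] is singular.
Expanding, det = -20*c - 65.
This vanishes exactly when c = -13/4.

c = -13/4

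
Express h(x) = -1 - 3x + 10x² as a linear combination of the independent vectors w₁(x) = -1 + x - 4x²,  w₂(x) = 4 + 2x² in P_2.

Identify each element with its coordinate vector in ℝ³ via {1, x, x²}.
Set up the augmented matrix [w₁ | w₂ | h] and row-reduce.
Row-reducing the augmented matrix gives the unique coefficients (a₁, a₂) = (-3, -1).

h = -3w₁ - w₂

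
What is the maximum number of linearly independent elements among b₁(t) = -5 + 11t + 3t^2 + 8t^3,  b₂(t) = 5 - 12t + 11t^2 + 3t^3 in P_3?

Pass to coordinate vectors with respect to the basis {1, t, …, t^3}.
Row-reduce the 2×4 matrix with these as rows.
There are 2 pivot columns, so rank = 2.

2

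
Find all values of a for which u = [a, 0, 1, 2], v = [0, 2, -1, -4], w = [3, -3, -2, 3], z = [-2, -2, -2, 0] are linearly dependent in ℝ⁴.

a = 14/5

The vectors are dependent exactly when the determinant of the matrix with rows u, v, w, z vanishes.
Cofactor expansion gives det = 10*a - 28.
Setting this to zero gives a = 14/5.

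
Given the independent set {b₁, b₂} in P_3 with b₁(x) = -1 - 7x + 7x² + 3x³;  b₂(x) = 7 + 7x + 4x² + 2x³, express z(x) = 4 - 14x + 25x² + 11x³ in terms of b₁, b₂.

Identify each element with its coordinate vector in ℝ⁴ via {1, x, …, x³}.
Solve the system with b₁, b₂ as columns and z as the right-hand side.
Back-substitution yields (α₁, α₂) = (3, 1).

z = 3b₁ + b₂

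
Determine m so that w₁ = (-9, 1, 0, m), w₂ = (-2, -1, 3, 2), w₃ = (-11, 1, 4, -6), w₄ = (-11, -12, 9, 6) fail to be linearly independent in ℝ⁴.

The set is linearly dependent precisely when det[w₁; w₂; w₃; w₄] = 0.
Expanding, det = -260*m - 2236.
This vanishes exactly when m = -43/5.

m = -43/5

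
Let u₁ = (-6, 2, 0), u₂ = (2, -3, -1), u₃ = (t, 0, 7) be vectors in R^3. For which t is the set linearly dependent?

The set is linearly dependent precisely when det[u₁; u₂; u₃] = 0.
Cofactor expansion gives det = 98 - 2*t.
Setting this to zero gives t = 49.

t = 49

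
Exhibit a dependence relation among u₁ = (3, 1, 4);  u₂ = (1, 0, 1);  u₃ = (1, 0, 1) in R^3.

Set up α₁u₁ + … + α₃u₃ = 0 and solve the homogeneous system.
A generator of the null space is (0, 1, -1).

u₂ - u₃ = 0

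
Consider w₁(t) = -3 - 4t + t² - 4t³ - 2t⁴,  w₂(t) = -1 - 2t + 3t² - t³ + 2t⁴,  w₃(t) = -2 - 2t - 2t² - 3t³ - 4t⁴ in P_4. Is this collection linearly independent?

Write each element as a coordinate vector in ℝ⁵ using {1, t, …, t⁴}.
Place the vectors as rows of a 3×5 matrix and reduce to echelon form.
The reduction yields 2 nonzero rows, so the rank is 2.
Since rank 2 < 3, the set is linearly dependent.
Indeed w₁ - w₂ - w₃ = 0.

linearly dependent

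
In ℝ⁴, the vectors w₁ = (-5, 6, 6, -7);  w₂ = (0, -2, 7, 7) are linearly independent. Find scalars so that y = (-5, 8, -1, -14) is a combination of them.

Write y = c₁w₁ + c₂w₂ and equate components.
Row-reducing the augmented matrix gives the unique coefficients (c₁, c₂) = (1, -1).

y = w₁ - w₂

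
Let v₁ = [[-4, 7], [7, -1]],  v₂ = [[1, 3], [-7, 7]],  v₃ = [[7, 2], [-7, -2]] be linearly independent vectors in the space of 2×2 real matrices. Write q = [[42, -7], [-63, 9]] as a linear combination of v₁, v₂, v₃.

q = -3v₁ + 2v₂ + 4v₃

Take coordinate vectors relative to {E₁₁, E₁₂, E₂₁, E₂₂}.
Set up the augmented matrix [v₁ | v₂ | v₃ | q] and row-reduce.
Row-reducing the augmented matrix gives the unique coefficients (a₁, a₂, a₃) = (-3, 2, 4).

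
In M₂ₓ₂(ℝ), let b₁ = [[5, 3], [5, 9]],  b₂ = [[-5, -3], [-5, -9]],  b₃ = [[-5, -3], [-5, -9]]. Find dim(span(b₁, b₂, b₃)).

1

Use coordinates relative to {E₁₁, E₁₂, E₂₁, E₂₂}.
Put the 4×3 matrix [b₁|b₂|b₃] into echelon form.
Exactly 1 pivot survives; hence the rank is 1.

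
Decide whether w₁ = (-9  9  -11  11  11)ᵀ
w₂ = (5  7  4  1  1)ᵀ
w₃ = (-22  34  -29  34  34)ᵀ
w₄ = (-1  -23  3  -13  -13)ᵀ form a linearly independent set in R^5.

Row-reduce the matrix whose columns are w₁, w₂, w₃, w₄.
The reduction yields 2 nonzero rows, so the rank is 2.
Since rank 2 < 4, the set is linearly dependent.

linearly dependent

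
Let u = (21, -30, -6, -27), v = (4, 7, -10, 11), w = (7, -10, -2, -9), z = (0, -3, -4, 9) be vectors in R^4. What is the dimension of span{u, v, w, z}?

dim = 3

Row-reduce the 4×4 matrix with these as rows.
There are 3 pivot columns, so rank = 3.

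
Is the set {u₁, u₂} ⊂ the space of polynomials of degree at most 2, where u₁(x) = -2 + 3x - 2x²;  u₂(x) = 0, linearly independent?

Write each element as a coordinate vector in ℝ³ using {1, x, x²}.
One of the vectors is the zero vector, so the set is linearly dependent.

linearly dependent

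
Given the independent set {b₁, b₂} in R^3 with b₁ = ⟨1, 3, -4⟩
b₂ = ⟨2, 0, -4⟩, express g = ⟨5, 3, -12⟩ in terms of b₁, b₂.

g = b₁ + 2b₂

Write g = a₁b₁ + a₂b₂ and equate components.
Back-substitution yields (a₁, a₂) = (1, 2).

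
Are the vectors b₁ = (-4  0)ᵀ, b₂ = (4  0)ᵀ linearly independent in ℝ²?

linearly dependent

Form the 2×2 matrix with these as columns; its determinant is 0.
A zero determinant means the columns are linearly dependent.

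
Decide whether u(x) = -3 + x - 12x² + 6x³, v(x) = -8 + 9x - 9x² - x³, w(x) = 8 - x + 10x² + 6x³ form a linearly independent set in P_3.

Take coordinates with respect to the standard basis {1, x, …, x³}.
Row-reduce the matrix whose columns are u, v, w.
The reduction yields 3 nonzero rows, so the rank is 3.
Since rank = 3 (the number of vectors), the set is linearly independent.

linearly independent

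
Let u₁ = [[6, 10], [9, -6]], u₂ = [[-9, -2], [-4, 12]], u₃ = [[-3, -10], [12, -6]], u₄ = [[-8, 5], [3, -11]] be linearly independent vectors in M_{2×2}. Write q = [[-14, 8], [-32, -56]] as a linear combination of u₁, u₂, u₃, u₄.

Identify each element with its coordinate vector in ℝ⁴ via {E₁₁, E₁₂, E₂₁, E₂₂}.
Write q = a₁u₁ + … + a₄u₄ and equate components.
The system has the unique solution (a₁, …, a₄) = (-4, -4, -2, 4).

q = -4u₁ - 4u₂ - 2u₃ + 4u₄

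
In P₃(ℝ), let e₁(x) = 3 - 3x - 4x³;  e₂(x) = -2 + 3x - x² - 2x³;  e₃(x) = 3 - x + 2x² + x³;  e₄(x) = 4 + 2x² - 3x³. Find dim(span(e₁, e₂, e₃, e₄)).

4

Use coordinates relative to {1, x, …, x³}.
Row-reduce the 4×4 matrix with these as rows.
Exactly 4 pivots survive; hence the rank is 4.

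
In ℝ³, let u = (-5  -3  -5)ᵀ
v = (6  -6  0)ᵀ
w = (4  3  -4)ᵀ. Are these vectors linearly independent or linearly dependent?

The matrix [u|v|w] has determinant -402.
A nonzero determinant means the columns are linearly independent.

linearly independent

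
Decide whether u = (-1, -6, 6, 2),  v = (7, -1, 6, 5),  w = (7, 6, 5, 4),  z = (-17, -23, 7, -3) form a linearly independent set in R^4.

Form the 4×4 matrix with these as columns; its determinant is 0.
A zero determinant means the columns are linearly dependent.
Indeed 3u - v - w - z = 0.

linearly dependent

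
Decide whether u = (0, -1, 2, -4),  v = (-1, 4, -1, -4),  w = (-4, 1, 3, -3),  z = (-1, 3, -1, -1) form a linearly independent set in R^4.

linearly independent

The matrix [u|v|w|z] has determinant 15.
A nonzero determinant means the columns are linearly independent.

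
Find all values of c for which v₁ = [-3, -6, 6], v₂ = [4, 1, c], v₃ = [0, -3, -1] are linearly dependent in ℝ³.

The set is linearly dependent precisely when det[v₁; v₂; v₃] = 0.
Cofactor expansion gives det = -9*c - 93.
Setting this to zero gives c = -31/3.

c = -31/3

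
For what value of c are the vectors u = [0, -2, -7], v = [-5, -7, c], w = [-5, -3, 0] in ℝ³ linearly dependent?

c = -14

The set is linearly dependent precisely when det[u; v; w] = 0.
Cofactor expansion gives det = 10*c + 140.
Solving 10*c + 140 = 0 yields c = -14.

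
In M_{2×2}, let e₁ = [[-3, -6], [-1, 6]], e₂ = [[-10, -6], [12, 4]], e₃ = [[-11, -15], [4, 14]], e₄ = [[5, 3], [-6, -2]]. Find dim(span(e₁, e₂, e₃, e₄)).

2

Pass to coordinate vectors with respect to the basis {E₁₁, E₁₂, E₂₁, E₂₂}.
Put the 4×4 matrix [e₁|e₂|e₃|e₄] into echelon form.
There are 2 pivot columns, so rank = 2.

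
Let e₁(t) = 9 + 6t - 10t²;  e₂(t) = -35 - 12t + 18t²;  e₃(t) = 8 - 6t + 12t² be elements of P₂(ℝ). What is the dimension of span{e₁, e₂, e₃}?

Represent each element by its coordinate vector in ℝ³.
Put the 3×3 matrix [e₁|e₂|e₃] into echelon form.
The echelon form has 2 nonzero rows, so the rank is 2.

dim = 2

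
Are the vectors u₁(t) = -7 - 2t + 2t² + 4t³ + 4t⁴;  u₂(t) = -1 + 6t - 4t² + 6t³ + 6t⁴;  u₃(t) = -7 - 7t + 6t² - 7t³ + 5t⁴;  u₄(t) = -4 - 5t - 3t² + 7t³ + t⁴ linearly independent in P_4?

Take coordinates with respect to the standard basis {1, t, …, t⁴}.
Place the vectors as rows of a 4×5 matrix and reduce to echelon form.
The reduction yields 4 nonzero rows, so the rank is 4.
Since rank = 4 (the number of vectors), the set is linearly independent.

linearly independent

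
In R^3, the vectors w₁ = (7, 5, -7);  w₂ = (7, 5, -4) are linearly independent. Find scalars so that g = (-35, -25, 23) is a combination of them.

Solve the system with w₁, w₂ as columns and g as the right-hand side.
The system has the unique solution (α₁, α₂) = (-1, -4).

g = -w₁ - 4w₂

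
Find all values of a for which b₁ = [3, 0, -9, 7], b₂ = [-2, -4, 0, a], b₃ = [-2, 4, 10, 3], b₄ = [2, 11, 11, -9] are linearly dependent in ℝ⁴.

a = -3/4

Dependence holds iff the 4×4 matrix [b₁ b₂ b₃ b₄] is singular.
Expanding, det = 72*a + 54.
Setting this to zero gives a = -3/4.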